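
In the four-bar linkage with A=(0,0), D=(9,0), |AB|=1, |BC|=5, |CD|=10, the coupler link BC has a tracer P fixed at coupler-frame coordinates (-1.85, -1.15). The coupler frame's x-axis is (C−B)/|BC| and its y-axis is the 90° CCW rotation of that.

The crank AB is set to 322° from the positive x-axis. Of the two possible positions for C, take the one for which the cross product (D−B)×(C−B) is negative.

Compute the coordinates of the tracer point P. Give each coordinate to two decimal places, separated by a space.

-0.34 1.25

A=(0,0), D=(9.00,0)
B = A + 1.00·(cos322°, sin322°) = (0.7880, -0.6157)
|BD| = 8.2350
circle(B,5.00) ∩ circle(D,10.00): a=-0.4362, h=4.9809
  candidates: C₊=(-0.0193,4.3187) cross=41.018; C₋=(0.7254,-5.6153) cross=-41.018
  mode - wants cross < 0 → take C=(0.7254,-5.6153) (cross=-41.018)
ex = (C−B)/|BC| = (-0.0125,-0.9999); ey = (0.9999,-0.0125)
P = B + -1.85·ex + -1.15·ey = (-0.3387,1.2486)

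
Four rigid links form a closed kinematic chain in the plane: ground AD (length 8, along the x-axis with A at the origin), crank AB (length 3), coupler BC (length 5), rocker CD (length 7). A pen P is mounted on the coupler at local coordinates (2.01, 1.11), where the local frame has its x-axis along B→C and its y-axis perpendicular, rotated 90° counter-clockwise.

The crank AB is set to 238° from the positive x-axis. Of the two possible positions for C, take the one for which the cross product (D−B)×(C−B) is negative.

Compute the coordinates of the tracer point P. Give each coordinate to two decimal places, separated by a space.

A=(0,0), D=(8.00,0)
B = A + 3.00·(cos238°, sin238°) = (-1.5898, -2.5441)
|BD| = 9.9215
circle(B,5.00) ∩ circle(D,7.00): a=3.7513, h=3.3058
  candidates: C₊=(1.1884,1.6130) cross=32.798; C₋=(2.8838,-4.7775) cross=-32.798
  mode - wants cross < 0 → take C=(2.8838,-4.7775) (cross=-32.798)
ex = (C−B)/|BC| = (0.8947,-0.4467); ey = (0.4467,0.8947)
P = B + 2.01·ex + 1.11·ey = (0.7044,-2.4488)

0.70 -2.45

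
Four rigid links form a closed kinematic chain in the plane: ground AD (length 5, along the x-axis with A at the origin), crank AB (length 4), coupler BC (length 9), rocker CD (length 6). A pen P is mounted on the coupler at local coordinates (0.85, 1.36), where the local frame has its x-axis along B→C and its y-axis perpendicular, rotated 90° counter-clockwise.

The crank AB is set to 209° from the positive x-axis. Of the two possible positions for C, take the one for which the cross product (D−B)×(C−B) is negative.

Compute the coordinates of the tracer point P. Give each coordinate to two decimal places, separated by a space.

-2.13 -1.11

A=(0,0), D=(5.00,0)
B = A + 4.00·(cos209°, sin209°) = (-3.4985, -1.9392)
|BD| = 8.7169
circle(B,9.00) ∩ circle(D,6.00): a=6.9396, h=5.7307
  candidates: C₊=(1.9924,5.1917) cross=49.954; C₋=(4.5422,-5.9825) cross=-49.954
  mode - wants cross < 0 → take C=(4.5422,-5.9825) (cross=-49.954)
ex = (C−B)/|BC| = (0.8934,-0.4493); ey = (0.4493,0.8934)
P = B + 0.85·ex + 1.36·ey = (-2.1281,-1.1061)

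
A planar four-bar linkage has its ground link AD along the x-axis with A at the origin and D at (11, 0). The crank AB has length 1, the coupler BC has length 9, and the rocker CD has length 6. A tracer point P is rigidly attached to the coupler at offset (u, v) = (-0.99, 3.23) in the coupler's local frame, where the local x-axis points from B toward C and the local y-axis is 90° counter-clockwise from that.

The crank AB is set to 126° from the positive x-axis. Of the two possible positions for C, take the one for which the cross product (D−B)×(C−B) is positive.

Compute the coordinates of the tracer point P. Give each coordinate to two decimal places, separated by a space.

A=(0,0), D=(11.00,0)
B = A + 1.00·(cos126°, sin126°) = (-0.5878, 0.8090)
|BD| = 11.6160
circle(B,9.00) ∩ circle(D,6.00): a=7.7450, h=4.5842
  candidates: C₊=(7.4577,4.8427) cross=53.251; C₋=(6.8191,-4.3035) cross=-53.251
  mode + wants cross > 0 → take C=(7.4577,4.8427) (cross=53.251)
ex = (C−B)/|BC| = (0.8939,0.4482); ey = (-0.4482,0.8939)
P = B + -0.99·ex + 3.23·ey = (-2.9204,3.2527)

-2.92 3.25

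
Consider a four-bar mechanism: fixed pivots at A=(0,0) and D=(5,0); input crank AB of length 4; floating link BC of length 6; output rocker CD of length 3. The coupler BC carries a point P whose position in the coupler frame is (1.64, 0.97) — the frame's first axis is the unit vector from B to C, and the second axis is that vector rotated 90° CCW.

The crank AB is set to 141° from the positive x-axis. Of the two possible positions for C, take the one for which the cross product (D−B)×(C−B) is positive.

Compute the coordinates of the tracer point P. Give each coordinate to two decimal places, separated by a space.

A=(0,0), D=(5.00,0)
B = A + 4.00·(cos141°, sin141°) = (-3.1086, 2.5173)
|BD| = 8.4903
circle(B,6.00) ∩ circle(D,3.00): a=5.8352, h=1.3965
  candidates: C₊=(2.8783,2.1210) cross=11.857; C₋=(2.0502,-0.5465) cross=-11.857
  mode + wants cross > 0 → take C=(2.8783,2.1210) (cross=11.857)
ex = (C−B)/|BC| = (0.9978,-0.0661); ey = (0.0661,0.9978)
P = B + 1.64·ex + 0.97·ey = (-1.4081,3.3768)

-1.41 3.38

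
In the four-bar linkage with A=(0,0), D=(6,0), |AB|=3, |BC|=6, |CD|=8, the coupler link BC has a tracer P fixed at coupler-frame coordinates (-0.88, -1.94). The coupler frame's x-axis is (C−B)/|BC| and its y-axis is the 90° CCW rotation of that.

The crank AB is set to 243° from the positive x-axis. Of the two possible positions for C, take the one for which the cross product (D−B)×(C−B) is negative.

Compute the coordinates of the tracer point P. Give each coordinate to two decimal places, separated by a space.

A=(0,0), D=(6.00,0)
B = A + 3.00·(cos243°, sin243°) = (-1.3620, -2.6730)
|BD| = 7.8322
circle(B,6.00) ∩ circle(D,8.00): a=2.1286, h=5.6097
  candidates: C₊=(-1.2757,3.3264) cross=43.937; C₋=(2.5534,-7.2195) cross=-43.937
  mode - wants cross < 0 → take C=(2.5534,-7.2195) (cross=-43.937)
ex = (C−B)/|BC| = (0.6526,-0.7577); ey = (0.7577,0.6526)
P = B + -0.88·ex + -1.94·ey = (-3.4062,-3.2722)

-3.41 -3.27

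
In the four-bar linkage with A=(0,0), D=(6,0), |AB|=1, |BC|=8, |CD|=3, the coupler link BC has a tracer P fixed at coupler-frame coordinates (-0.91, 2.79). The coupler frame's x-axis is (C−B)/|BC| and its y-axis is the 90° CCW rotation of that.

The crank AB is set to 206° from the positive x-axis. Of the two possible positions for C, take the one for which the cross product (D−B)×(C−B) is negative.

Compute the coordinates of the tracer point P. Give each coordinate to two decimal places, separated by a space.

A=(0,0), D=(6.00,0)
B = A + 1.00·(cos206°, sin206°) = (-0.8988, -0.4384)
|BD| = 6.9127
circle(B,8.00) ∩ circle(D,3.00): a=7.4345, h=2.9543
  candidates: C₊=(6.3334,2.9814) cross=20.422; C₋=(6.7081,-2.9152) cross=-20.422
  mode - wants cross < 0 → take C=(6.7081,-2.9152) (cross=-20.422)
ex = (C−B)/|BC| = (0.9509,-0.3096); ey = (0.3096,0.9509)
P = B + -0.91·ex + 2.79·ey = (-0.9003,2.4963)

-0.90 2.50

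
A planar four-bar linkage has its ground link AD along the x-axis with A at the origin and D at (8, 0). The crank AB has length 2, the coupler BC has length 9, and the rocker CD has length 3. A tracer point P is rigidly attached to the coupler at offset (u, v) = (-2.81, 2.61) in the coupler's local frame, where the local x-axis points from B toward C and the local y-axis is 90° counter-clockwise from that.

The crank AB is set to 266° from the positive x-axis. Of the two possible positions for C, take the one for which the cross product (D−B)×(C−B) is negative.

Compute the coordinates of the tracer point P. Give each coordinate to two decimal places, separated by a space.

A=(0,0), D=(8.00,0)
B = A + 2.00·(cos266°, sin266°) = (-0.1395, -1.9951)
|BD| = 8.3805
circle(B,9.00) ∩ circle(D,3.00): a=8.4859, h=2.9981
  candidates: C₊=(7.3887,2.9371) cross=25.126; C₋=(8.8162,-2.8868) cross=-25.126
  mode - wants cross < 0 → take C=(8.8162,-2.8868) (cross=-25.126)
ex = (C−B)/|BC| = (0.9951,-0.0991); ey = (0.0991,0.9951)
P = B + -2.81·ex + 2.61·ey = (-2.6771,0.8804)

-2.68 0.88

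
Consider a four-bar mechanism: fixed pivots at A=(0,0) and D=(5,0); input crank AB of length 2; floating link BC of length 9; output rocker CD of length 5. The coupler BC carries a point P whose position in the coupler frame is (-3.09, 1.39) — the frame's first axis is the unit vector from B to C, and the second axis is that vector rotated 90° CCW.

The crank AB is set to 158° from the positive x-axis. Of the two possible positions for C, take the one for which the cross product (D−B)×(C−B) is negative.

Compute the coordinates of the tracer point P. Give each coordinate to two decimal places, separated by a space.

A=(0,0), D=(5.00,0)
B = A + 2.00·(cos158°, sin158°) = (-1.8544, 0.7492)
|BD| = 6.8952
circle(B,9.00) ∩ circle(D,5.00): a=7.5084, h=4.9623
  candidates: C₊=(6.1488,4.8662) cross=34.216; C₋=(5.0704,-4.9995) cross=-34.216
  mode - wants cross < 0 → take C=(5.0704,-4.9995) (cross=-34.216)
ex = (C−B)/|BC| = (0.7694,-0.6387); ey = (0.6387,0.7694)
P = B + -3.09·ex + 1.39·ey = (-3.3440,3.7924)

-3.34 3.79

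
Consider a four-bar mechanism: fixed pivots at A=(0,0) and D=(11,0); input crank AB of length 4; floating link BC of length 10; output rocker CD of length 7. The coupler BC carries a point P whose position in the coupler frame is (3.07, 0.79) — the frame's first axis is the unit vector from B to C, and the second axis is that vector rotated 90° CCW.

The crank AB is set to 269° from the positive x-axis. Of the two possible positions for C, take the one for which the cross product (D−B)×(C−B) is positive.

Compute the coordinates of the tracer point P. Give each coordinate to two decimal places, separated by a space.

0.98 -1.01

A=(0,0), D=(11.00,0)
B = A + 4.00·(cos269°, sin269°) = (-0.0698, -3.9994)
|BD| = 11.7701
circle(B,10.00) ∩ circle(D,7.00): a=8.0516, h=5.9306
  candidates: C₊=(5.4875,4.3142) cross=69.804; C₋=(9.5179,-6.8413) cross=-69.804
  mode + wants cross > 0 → take C=(5.4875,4.3142) (cross=69.804)
ex = (C−B)/|BC| = (0.5557,0.8314); ey = (-0.8314,0.5557)
P = B + 3.07·ex + 0.79·ey = (0.9795,-1.0081)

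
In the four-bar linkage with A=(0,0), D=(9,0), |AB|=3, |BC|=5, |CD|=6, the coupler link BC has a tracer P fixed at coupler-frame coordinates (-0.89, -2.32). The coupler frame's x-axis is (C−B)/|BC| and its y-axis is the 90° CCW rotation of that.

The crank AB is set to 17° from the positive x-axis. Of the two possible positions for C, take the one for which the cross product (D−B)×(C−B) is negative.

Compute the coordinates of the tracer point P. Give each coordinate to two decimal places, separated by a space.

0.39 1.00

A=(0,0), D=(9.00,0)
B = A + 3.00·(cos17°, sin17°) = (2.8689, 0.8771)
|BD| = 6.1935
circle(B,5.00) ∩ circle(D,6.00): a=2.2087, h=4.4857
  candidates: C₊=(5.6906,5.0048) cross=27.782; C₋=(4.4201,-3.8762) cross=-27.782
  mode - wants cross < 0 → take C=(4.4201,-3.8762) (cross=-27.782)
ex = (C−B)/|BC| = (0.3102,-0.9507); ey = (0.9507,0.3102)
P = B + -0.89·ex + -2.32·ey = (0.3873,1.0034)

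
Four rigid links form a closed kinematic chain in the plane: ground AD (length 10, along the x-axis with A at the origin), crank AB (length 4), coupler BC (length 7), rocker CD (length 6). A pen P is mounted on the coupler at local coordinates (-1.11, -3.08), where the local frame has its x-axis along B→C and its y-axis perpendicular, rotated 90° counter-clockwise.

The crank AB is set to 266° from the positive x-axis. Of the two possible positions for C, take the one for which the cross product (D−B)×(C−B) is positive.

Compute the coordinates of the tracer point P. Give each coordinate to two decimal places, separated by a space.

1.39 -6.80

A=(0,0), D=(10.00,0)
B = A + 4.00·(cos266°, sin266°) = (-0.2790, -3.9903)
|BD| = 11.0264
circle(B,7.00) ∩ circle(D,6.00): a=6.1027, h=3.4289
  candidates: C₊=(4.1692,1.4147) cross=37.808; C₋=(6.6509,-4.9783) cross=-37.808
  mode + wants cross > 0 → take C=(4.1692,1.4147) (cross=37.808)
ex = (C−B)/|BC| = (0.6355,0.7721); ey = (-0.7721,0.6355)
P = B + -1.11·ex + -3.08·ey = (1.3938,-6.8045)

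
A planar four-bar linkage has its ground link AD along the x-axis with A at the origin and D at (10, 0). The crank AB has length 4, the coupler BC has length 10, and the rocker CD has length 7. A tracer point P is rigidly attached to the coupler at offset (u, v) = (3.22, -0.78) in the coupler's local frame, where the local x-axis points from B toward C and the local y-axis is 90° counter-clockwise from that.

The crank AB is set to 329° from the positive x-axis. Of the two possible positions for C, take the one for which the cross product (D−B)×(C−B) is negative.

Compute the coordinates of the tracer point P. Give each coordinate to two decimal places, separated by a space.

5.94 -4.22

A=(0,0), D=(10.00,0)
B = A + 4.00·(cos329°, sin329°) = (3.4287, -2.0602)
|BD| = 6.8867
circle(B,10.00) ∩ circle(D,7.00): a=7.1461, h=6.9952
  candidates: C₊=(8.1550,6.7525) cross=48.174; C₋=(12.3402,-6.5972) cross=-48.174
  mode - wants cross < 0 → take C=(12.3402,-6.5972) (cross=-48.174)
ex = (C−B)/|BC| = (0.8911,-0.4537); ey = (0.4537,0.8911)
P = B + 3.22·ex + -0.78·ey = (5.9443,-4.2162)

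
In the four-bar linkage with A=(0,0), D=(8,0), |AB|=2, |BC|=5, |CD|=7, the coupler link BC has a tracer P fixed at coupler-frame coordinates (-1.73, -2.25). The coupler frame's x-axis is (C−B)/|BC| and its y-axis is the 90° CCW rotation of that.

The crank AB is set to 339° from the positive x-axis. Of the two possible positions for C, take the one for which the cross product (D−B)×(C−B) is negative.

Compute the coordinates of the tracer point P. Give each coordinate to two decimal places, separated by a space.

-0.84 0.14

A=(0,0), D=(8.00,0)
B = A + 2.00·(cos339°, sin339°) = (1.8672, -0.7167)
|BD| = 6.1746
circle(B,5.00) ∩ circle(D,7.00): a=1.1438, h=4.8674
  candidates: C₊=(2.4383,4.2505) cross=30.054; C₋=(3.5683,-5.4185) cross=-30.054
  mode - wants cross < 0 → take C=(3.5683,-5.4185) (cross=-30.054)
ex = (C−B)/|BC| = (0.3402,-0.9403); ey = (0.9403,0.3402)
P = B + -1.73·ex + -2.25·ey = (-0.8372,0.1446)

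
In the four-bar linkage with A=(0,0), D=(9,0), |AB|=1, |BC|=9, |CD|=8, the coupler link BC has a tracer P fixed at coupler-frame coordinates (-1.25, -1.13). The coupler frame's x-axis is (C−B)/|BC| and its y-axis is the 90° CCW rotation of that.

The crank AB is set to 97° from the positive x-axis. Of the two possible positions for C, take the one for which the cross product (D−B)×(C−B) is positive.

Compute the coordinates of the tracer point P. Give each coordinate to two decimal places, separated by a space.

A=(0,0), D=(9.00,0)
B = A + 1.00·(cos97°, sin97°) = (-0.1219, 0.9925)
|BD| = 9.1757
circle(B,9.00) ∩ circle(D,8.00): a=5.5142, h=7.1129
  candidates: C₊=(6.1294,7.4672) cross=65.266; C₋=(4.5906,-6.6751) cross=-65.266
  mode + wants cross > 0 → take C=(6.1294,7.4672) (cross=65.266)
ex = (C−B)/|BC| = (0.6946,0.7194); ey = (-0.7194,0.6946)
P = B + -1.25·ex + -1.13·ey = (-0.1772,-0.6916)

-0.18 -0.69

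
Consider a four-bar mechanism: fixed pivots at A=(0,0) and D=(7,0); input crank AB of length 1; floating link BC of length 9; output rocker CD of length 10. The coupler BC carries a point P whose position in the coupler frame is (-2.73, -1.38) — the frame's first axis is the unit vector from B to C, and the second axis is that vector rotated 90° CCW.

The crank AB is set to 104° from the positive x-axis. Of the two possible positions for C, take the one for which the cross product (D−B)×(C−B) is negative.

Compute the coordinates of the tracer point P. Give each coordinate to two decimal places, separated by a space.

A=(0,0), D=(7.00,0)
B = A + 1.00·(cos104°, sin104°) = (-0.2419, 0.9703)
|BD| = 7.3066
circle(B,9.00) ∩ circle(D,10.00): a=2.3531, h=8.6869
  candidates: C₊=(3.2440,9.2678) cross=63.472; C₋=(0.9368,-7.9522) cross=-63.472
  mode - wants cross < 0 → take C=(0.9368,-7.9522) (cross=-63.472)
ex = (C−B)/|BC| = (0.1310,-0.9914); ey = (0.9914,0.1310)
P = B + -2.73·ex + -1.38·ey = (-1.9676,3.4960)

-1.97 3.50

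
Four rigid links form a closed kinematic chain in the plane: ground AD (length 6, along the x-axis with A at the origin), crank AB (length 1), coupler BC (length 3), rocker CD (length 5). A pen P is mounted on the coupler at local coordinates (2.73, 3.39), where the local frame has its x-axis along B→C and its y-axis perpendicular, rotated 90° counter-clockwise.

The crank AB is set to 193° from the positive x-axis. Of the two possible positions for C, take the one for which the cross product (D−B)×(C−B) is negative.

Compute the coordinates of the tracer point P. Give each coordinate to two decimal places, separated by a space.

3.24 0.85

A=(0,0), D=(6.00,0)
B = A + 1.00·(cos193°, sin193°) = (-0.9744, -0.2250)
|BD| = 6.9780
circle(B,3.00) ∩ circle(D,5.00): a=2.3425, h=1.8742
  candidates: C₊=(1.3065,1.7238) cross=13.078; C₋=(1.4274,-2.0226) cross=-13.078
  mode - wants cross < 0 → take C=(1.4274,-2.0226) (cross=-13.078)
ex = (C−B)/|BC| = (0.8006,-0.5992); ey = (0.5992,0.8006)
P = B + 2.73·ex + 3.39·ey = (3.2426,0.8531)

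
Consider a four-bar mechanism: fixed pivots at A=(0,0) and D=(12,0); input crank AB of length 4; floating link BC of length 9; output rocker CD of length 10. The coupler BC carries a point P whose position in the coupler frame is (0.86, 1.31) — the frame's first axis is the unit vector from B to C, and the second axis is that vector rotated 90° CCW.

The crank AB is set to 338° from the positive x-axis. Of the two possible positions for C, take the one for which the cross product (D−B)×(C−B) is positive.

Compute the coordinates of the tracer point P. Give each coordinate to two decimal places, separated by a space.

2.56 -0.43

A=(0,0), D=(12.00,0)
B = A + 4.00·(cos338°, sin338°) = (3.7087, -1.4984)
|BD| = 8.4256
circle(B,9.00) ∩ circle(D,10.00): a=3.0853, h=8.4547
  candidates: C₊=(5.2412,7.3701) cross=71.235; C₋=(8.2484,-9.2696) cross=-71.235
  mode + wants cross > 0 → take C=(5.2412,7.3701) (cross=71.235)
ex = (C−B)/|BC| = (0.1703,0.9854); ey = (-0.9854,0.1703)
P = B + 0.86·ex + 1.31·ey = (2.5643,-0.4279)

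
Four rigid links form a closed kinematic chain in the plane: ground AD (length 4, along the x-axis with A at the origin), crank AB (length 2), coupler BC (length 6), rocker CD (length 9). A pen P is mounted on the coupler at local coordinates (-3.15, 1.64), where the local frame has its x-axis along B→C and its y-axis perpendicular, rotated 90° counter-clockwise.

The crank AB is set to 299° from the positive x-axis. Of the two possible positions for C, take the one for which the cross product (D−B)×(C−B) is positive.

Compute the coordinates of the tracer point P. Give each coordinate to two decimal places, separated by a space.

A=(0,0), D=(4.00,0)
B = A + 2.00·(cos299°, sin299°) = (0.9696, -1.7492)
|BD| = 3.4990
circle(B,6.00) ∩ circle(D,9.00): a=-4.6809, h=3.7536
  candidates: C₊=(-4.9609,-0.8385) cross=13.134; C₋=(-1.2079,-7.3402) cross=-13.134
  mode + wants cross > 0 → take C=(-4.9609,-0.8385) (cross=13.134)
ex = (C−B)/|BC| = (-0.9884,0.1518); ey = (-0.1518,-0.9884)
P = B + -3.15·ex + 1.64·ey = (3.8342,-3.8484)

3.83 -3.85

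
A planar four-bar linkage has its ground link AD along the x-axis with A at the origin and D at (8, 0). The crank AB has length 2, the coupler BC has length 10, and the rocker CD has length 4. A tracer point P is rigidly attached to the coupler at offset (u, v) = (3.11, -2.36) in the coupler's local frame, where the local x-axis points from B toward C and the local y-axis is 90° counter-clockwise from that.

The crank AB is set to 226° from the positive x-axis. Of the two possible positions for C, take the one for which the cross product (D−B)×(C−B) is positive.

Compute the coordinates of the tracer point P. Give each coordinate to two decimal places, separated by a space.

2.50 -1.78

A=(0,0), D=(8.00,0)
B = A + 2.00·(cos226°, sin226°) = (-1.3893, -1.4387)
|BD| = 9.4989
circle(B,10.00) ∩ circle(D,4.00): a=9.1710, h=3.9865
  candidates: C₊=(7.0721,3.8909) cross=37.868; C₋=(8.2797,-3.9902) cross=-37.868
  mode + wants cross > 0 → take C=(7.0721,3.8909) (cross=37.868)
ex = (C−B)/|BC| = (0.8461,0.5330); ey = (-0.5330,0.8461)
P = B + 3.11·ex + -2.36·ey = (2.5000,-1.7781)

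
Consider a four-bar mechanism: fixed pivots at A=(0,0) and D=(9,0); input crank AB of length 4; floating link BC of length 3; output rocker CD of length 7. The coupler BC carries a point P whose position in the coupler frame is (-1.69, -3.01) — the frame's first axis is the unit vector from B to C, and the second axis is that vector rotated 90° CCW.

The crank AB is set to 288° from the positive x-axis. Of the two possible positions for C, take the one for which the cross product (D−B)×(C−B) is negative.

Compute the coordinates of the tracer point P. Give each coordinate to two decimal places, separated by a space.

-1.45 -5.97

A=(0,0), D=(9.00,0)
B = A + 4.00·(cos288°, sin288°) = (1.2361, -3.8042)
|BD| = 8.6459
circle(B,3.00) ∩ circle(D,7.00): a=2.0097, h=2.2274
  candidates: C₊=(2.0607,-0.9198) cross=19.258; C₋=(4.0208,-4.9201) cross=-19.258
  mode - wants cross < 0 → take C=(4.0208,-4.9201) (cross=-19.258)
ex = (C−B)/|BC| = (0.9282,-0.3720); ey = (0.3720,0.9282)
P = B + -1.69·ex + -3.01·ey = (-1.4523,-5.9696)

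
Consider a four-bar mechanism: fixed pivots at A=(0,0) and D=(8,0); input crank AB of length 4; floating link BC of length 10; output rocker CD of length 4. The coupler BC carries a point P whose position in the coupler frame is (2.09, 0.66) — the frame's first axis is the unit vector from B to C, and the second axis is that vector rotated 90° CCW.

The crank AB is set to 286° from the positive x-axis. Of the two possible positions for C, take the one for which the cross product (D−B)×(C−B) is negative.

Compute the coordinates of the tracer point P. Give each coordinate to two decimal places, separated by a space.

A=(0,0), D=(8.00,0)
B = A + 4.00·(cos286°, sin286°) = (1.1025, -3.8450)
|BD| = 7.8968
circle(B,10.00) ∩ circle(D,4.00): a=9.2670, h=3.7580
  candidates: C₊=(7.3670,3.9496) cross=29.676; C₋=(11.0266,-2.6152) cross=-29.676
  mode - wants cross < 0 → take C=(11.0266,-2.6152) (cross=-29.676)
ex = (C−B)/|BC| = (0.9924,0.1230); ey = (-0.1230,0.9924)
P = B + 2.09·ex + 0.66·ey = (3.0955,-2.9330)

3.10 -2.93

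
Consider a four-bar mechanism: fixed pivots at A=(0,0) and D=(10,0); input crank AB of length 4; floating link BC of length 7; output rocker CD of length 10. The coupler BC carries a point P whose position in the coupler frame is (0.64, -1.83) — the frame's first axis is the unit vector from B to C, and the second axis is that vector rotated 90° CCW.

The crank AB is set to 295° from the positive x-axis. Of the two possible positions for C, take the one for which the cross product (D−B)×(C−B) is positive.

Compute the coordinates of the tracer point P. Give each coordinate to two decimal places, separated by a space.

3.39 -2.70

A=(0,0), D=(10.00,0)
B = A + 4.00·(cos295°, sin295°) = (1.6905, -3.6252)
|BD| = 9.0659
circle(B,7.00) ∩ circle(D,10.00): a=1.7202, h=6.7853
  candidates: C₊=(0.5539,3.2819) cross=61.515; C₋=(5.9805,-9.1566) cross=-61.515
  mode + wants cross > 0 → take C=(0.5539,3.2819) (cross=61.515)
ex = (C−B)/|BC| = (-0.1624,0.9867); ey = (-0.9867,-0.1624)
P = B + 0.64·ex + -1.83·ey = (3.3923,-2.6966)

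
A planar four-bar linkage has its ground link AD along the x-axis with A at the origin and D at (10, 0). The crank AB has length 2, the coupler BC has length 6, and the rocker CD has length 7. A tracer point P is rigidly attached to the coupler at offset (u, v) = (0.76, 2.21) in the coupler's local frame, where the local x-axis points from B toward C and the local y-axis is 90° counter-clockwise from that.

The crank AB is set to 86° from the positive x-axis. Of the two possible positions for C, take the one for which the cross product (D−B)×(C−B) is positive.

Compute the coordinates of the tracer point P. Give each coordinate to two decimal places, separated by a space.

A=(0,0), D=(10.00,0)
B = A + 2.00·(cos86°, sin86°) = (0.1395, 1.9951)
|BD| = 10.0603
circle(B,6.00) ∩ circle(D,7.00): a=4.3840, h=4.0964
  candidates: C₊=(5.2489,5.1407) cross=41.211; C₋=(3.6241,-2.8893) cross=-41.211
  mode + wants cross > 0 → take C=(5.2489,5.1407) (cross=41.211)
ex = (C−B)/|BC| = (0.8516,0.5243); ey = (-0.5243,0.8516)
P = B + 0.76·ex + 2.21·ey = (-0.3719,4.2755)

-0.37 4.28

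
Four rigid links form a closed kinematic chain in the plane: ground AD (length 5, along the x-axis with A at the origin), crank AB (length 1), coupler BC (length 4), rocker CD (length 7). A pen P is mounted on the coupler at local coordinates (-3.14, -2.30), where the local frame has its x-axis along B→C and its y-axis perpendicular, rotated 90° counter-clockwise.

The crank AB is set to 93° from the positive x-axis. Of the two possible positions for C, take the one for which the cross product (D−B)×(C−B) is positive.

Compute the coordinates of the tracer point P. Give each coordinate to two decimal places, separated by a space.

2.13 -2.22

A=(0,0), D=(5.00,0)
B = A + 1.00·(cos93°, sin93°) = (-0.0523, 0.9986)
|BD| = 5.1501
circle(B,4.00) ∩ circle(D,7.00): a=-0.6288, h=3.9503
  candidates: C₊=(0.0968,4.9958) cross=20.344; C₋=(-1.4352,-2.7547) cross=-20.344
  mode + wants cross > 0 → take C=(0.0968,4.9958) (cross=20.344)
ex = (C−B)/|BC| = (0.0373,0.9993); ey = (-0.9993,0.0373)
P = B + -3.14·ex + -2.30·ey = (2.1290,-2.2249)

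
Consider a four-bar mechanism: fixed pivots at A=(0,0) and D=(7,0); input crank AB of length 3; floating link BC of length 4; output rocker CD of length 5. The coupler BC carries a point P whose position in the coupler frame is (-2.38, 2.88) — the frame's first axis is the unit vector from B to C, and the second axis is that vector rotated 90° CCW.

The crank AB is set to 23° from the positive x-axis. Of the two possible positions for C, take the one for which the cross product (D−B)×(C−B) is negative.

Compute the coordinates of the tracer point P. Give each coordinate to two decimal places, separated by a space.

5.57 3.63

A=(0,0), D=(7.00,0)
B = A + 3.00·(cos23°, sin23°) = (2.7615, 1.1722)
|BD| = 4.3976
circle(B,4.00) ∩ circle(D,5.00): a=1.1755, h=3.8234
  candidates: C₊=(4.9136,4.5439) cross=16.814; C₋=(2.8754,-2.8262) cross=-16.814
  mode - wants cross < 0 → take C=(2.8754,-2.8262) (cross=-16.814)
ex = (C−B)/|BC| = (0.0285,-0.9996); ey = (0.9996,0.0285)
P = B + -2.38·ex + 2.88·ey = (5.5726,3.6332)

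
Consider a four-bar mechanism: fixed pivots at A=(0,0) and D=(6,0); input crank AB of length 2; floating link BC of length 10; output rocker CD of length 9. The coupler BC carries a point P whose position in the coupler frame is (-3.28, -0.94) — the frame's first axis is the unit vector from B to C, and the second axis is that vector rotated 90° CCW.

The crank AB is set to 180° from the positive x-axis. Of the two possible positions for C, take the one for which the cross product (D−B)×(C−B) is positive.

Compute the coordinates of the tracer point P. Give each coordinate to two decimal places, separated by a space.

A=(0,0), D=(6.00,0)
B = A + 2.00·(cos180°, sin180°) = (-2.0000, 0.0000)
|BD| = 8.0000
circle(B,10.00) ∩ circle(D,9.00): a=5.1875, h=8.5493
  candidates: C₊=(3.1875,8.5493) cross=68.394; C₋=(3.1875,-8.5493) cross=-68.394
  mode + wants cross > 0 → take C=(3.1875,8.5493) (cross=68.394)
ex = (C−B)/|BC| = (0.5188,0.8549); ey = (-0.8549,0.5188)
P = B + -3.28·ex + -0.94·ey = (-2.8979,-3.2918)

-2.90 -3.29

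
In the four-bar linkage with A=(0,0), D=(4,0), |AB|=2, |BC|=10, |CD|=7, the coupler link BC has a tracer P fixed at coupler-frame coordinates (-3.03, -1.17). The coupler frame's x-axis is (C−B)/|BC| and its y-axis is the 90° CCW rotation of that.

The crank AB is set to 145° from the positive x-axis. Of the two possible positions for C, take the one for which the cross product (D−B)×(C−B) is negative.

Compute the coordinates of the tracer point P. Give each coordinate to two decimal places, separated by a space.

-4.35 2.94

A=(0,0), D=(4.00,0)
B = A + 2.00·(cos145°, sin145°) = (-1.6383, 1.1472)
|BD| = 5.7538
circle(B,10.00) ∩ circle(D,7.00): a=7.3087, h=6.8251
  candidates: C₊=(6.8845,6.3781) cross=39.270; C₋=(4.1630,-6.9981) cross=-39.270
  mode - wants cross < 0 → take C=(4.1630,-6.9981) (cross=-39.270)
ex = (C−B)/|BC| = (0.5801,-0.8145); ey = (0.8145,0.5801)
P = B + -3.03·ex + -1.17·ey = (-4.3491,2.9364)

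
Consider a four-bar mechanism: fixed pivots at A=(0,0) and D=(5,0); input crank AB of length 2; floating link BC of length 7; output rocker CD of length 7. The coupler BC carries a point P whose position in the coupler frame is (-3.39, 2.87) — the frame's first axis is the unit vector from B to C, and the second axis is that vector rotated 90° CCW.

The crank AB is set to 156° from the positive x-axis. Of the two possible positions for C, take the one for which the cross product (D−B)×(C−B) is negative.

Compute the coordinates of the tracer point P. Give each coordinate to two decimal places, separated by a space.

-0.48 5.05

A=(0,0), D=(5.00,0)
B = A + 2.00·(cos156°, sin156°) = (-1.8271, 0.8135)
|BD| = 6.8754
circle(B,7.00) ∩ circle(D,7.00): a=3.4377, h=6.0977
  candidates: C₊=(2.3079,6.4616) cross=41.924; C₋=(0.8650,-5.6482) cross=-41.924
  mode - wants cross < 0 → take C=(0.8650,-5.6482) (cross=-41.924)
ex = (C−B)/|BC| = (0.3846,-0.9231); ey = (0.9231,0.3846)
P = B + -3.39·ex + 2.87·ey = (-0.4816,5.0465)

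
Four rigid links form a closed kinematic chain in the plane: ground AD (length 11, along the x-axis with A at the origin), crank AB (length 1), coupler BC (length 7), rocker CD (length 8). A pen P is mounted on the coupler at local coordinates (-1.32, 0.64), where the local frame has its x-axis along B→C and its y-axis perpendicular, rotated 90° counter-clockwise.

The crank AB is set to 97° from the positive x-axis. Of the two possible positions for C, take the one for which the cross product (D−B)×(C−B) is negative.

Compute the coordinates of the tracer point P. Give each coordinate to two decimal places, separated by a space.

-0.47 2.42

A=(0,0), D=(11.00,0)
B = A + 1.00·(cos97°, sin97°) = (-0.1219, 0.9925)
|BD| = 11.1661
circle(B,7.00) ∩ circle(D,8.00): a=4.9114, h=4.9878
  candidates: C₊=(5.2134,5.5241) cross=55.695; C₋=(4.3267,-4.4121) cross=-55.695
  mode - wants cross < 0 → take C=(4.3267,-4.4121) (cross=-55.695)
ex = (C−B)/|BC| = (0.6355,-0.7721); ey = (0.7721,0.6355)
P = B + -1.32·ex + 0.64·ey = (-0.4666,2.4184)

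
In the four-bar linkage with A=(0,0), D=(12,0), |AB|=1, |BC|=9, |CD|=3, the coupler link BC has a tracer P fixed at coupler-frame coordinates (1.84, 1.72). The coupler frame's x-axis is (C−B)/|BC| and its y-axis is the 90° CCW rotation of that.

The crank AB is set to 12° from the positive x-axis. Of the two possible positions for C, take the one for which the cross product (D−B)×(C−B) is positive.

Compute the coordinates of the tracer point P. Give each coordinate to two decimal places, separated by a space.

2.43 2.26

A=(0,0), D=(12.00,0)
B = A + 1.00·(cos12°, sin12°) = (0.9781, 0.2079)
|BD| = 11.0238
circle(B,9.00) ∩ circle(D,3.00): a=8.7776, h=1.9886
  candidates: C₊=(9.7917,2.0306) cross=21.921; C₋=(9.7166,-1.9458) cross=-21.921
  mode + wants cross > 0 → take C=(9.7917,2.0306) (cross=21.921)
ex = (C−B)/|BC| = (0.9793,0.2025); ey = (-0.2025,0.9793)
P = B + 1.84·ex + 1.72·ey = (2.4317,2.2649)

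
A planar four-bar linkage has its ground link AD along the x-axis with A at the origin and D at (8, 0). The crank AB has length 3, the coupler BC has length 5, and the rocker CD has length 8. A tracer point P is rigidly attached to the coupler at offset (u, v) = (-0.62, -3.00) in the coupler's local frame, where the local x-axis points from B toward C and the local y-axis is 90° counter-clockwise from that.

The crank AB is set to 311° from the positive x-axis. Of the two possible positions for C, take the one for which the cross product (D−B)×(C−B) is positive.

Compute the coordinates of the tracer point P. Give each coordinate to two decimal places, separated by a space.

A=(0,0), D=(8.00,0)
B = A + 3.00·(cos311°, sin311°) = (1.9682, -2.2641)
|BD| = 6.4428
circle(B,5.00) ∩ circle(D,8.00): a=0.1947, h=4.9962
  candidates: C₊=(0.3947,2.4818) cross=32.189; C₋=(3.9063,-6.8732) cross=-32.189
  mode + wants cross > 0 → take C=(0.3947,2.4818) (cross=32.189)
ex = (C−B)/|BC| = (-0.3147,0.9492); ey = (-0.9492,-0.3147)
P = B + -0.62·ex + -3.00·ey = (5.0109,-1.9085)

5.01 -1.91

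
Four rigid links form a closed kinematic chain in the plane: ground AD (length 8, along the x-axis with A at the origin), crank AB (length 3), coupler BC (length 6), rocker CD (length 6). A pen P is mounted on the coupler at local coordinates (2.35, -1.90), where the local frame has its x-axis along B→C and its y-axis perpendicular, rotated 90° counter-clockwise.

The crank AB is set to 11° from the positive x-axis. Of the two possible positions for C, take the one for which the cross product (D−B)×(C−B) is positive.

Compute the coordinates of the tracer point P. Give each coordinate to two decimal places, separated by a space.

5.79 1.58

A=(0,0), D=(8.00,0)
B = A + 3.00·(cos11°, sin11°) = (2.9449, 0.5724)
|BD| = 5.0874
circle(B,6.00) ∩ circle(D,6.00): a=2.5437, h=5.4341
  candidates: C₊=(6.0839,5.6858) cross=27.646; C₋=(4.8610,-5.1134) cross=-27.646
  mode + wants cross > 0 → take C=(6.0839,5.6858) (cross=27.646)
ex = (C−B)/|BC| = (0.5232,0.8522); ey = (-0.8522,0.5232)
P = B + 2.35·ex + -1.90·ey = (5.7936,1.5812)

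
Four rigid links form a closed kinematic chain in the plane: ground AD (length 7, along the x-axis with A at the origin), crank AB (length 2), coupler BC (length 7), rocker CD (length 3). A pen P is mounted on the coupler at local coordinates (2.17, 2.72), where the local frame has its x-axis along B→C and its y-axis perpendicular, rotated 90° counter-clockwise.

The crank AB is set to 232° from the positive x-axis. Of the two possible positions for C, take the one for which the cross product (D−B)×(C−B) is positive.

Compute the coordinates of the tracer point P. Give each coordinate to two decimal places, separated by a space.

A=(0,0), D=(7.00,0)
B = A + 2.00·(cos232°, sin232°) = (-1.2313, -1.5760)
|BD| = 8.3808
circle(B,7.00) ∩ circle(D,3.00): a=6.5768, h=2.3970
  candidates: C₊=(4.7774,2.0150) cross=20.089; C₋=(5.6789,-2.6935) cross=-20.089
  mode + wants cross > 0 → take C=(4.7774,2.0150) (cross=20.089)
ex = (C−B)/|BC| = (0.8584,0.5130); ey = (-0.5130,0.8584)
P = B + 2.17·ex + 2.72·ey = (-0.7640,1.8720)

-0.76 1.87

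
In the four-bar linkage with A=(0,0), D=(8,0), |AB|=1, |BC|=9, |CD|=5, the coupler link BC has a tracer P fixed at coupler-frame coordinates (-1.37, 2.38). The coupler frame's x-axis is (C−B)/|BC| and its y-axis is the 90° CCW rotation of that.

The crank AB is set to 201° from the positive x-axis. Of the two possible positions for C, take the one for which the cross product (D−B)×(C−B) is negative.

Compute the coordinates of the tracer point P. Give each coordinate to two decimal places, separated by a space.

A=(0,0), D=(8.00,0)
B = A + 1.00·(cos201°, sin201°) = (-0.9336, -0.3584)
|BD| = 8.9408
circle(B,9.00) ∩ circle(D,5.00): a=7.6021, h=4.8175
  candidates: C₊=(6.4693,4.7599) cross=43.072; C₋=(6.8555,-4.8673) cross=-43.072
  mode - wants cross < 0 → take C=(6.8555,-4.8673) (cross=-43.072)
ex = (C−B)/|BC| = (0.8655,-0.5010); ey = (0.5010,0.8655)
P = B + -1.37·ex + 2.38·ey = (-0.9269,2.3878)

-0.93 2.39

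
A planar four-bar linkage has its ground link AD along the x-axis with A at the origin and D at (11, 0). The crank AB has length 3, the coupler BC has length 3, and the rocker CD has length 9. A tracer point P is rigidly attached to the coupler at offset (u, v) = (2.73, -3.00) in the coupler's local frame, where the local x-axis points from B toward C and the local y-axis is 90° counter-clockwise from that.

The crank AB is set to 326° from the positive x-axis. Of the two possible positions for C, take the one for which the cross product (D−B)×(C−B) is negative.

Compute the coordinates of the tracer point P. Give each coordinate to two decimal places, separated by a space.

A=(0,0), D=(11.00,0)
B = A + 3.00·(cos326°, sin326°) = (2.4871, -1.6776)
|BD| = 8.6766
circle(B,3.00) ∩ circle(D,9.00): a=0.1892, h=2.9940
  candidates: C₊=(2.0939,1.2965) cross=25.978; C₋=(3.2516,-4.5785) cross=-25.978
  mode - wants cross < 0 → take C=(3.2516,-4.5785) (cross=-25.978)
ex = (C−B)/|BC| = (0.2548,-0.9670); ey = (0.9670,0.2548)
P = B + 2.73·ex + -3.00·ey = (0.2819,-5.0820)

0.28 -5.08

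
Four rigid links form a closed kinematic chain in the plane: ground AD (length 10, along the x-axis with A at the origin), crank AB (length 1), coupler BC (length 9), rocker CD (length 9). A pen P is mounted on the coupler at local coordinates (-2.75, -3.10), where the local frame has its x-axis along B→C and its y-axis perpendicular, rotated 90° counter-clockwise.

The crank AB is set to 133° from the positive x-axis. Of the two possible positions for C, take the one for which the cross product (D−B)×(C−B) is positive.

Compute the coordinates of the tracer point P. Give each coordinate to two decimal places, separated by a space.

-0.10 -3.37

A=(0,0), D=(10.00,0)
B = A + 1.00·(cos133°, sin133°) = (-0.6820, 0.7314)
|BD| = 10.7070
circle(B,9.00) ∩ circle(D,9.00): a=5.3535, h=7.2346
  candidates: C₊=(5.1532,7.5834) cross=77.461; C₋=(4.1648,-6.8521) cross=-77.461
  mode + wants cross > 0 → take C=(5.1532,7.5834) (cross=77.461)
ex = (C−B)/|BC| = (0.6484,0.7613); ey = (-0.7613,0.6484)
P = B + -2.75·ex + -3.10·ey = (-0.1048,-3.3722)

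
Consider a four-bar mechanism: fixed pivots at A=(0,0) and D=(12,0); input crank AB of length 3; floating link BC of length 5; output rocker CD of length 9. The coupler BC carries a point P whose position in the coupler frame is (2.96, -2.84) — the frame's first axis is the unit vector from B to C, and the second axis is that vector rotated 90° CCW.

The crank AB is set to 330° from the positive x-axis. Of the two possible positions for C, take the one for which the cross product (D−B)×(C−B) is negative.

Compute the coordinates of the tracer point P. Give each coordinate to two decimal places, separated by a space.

1.65 -5.49

A=(0,0), D=(12.00,0)
B = A + 3.00·(cos330°, sin330°) = (2.5981, -1.5000)
|BD| = 9.5208
circle(B,5.00) ∩ circle(D,9.00): a=1.8195, h=4.6572
  candidates: C₊=(3.6611,3.3857) cross=44.340; C₋=(5.1286,-5.8124) cross=-44.340
  mode - wants cross < 0 → take C=(5.1286,-5.8124) (cross=-44.340)
ex = (C−B)/|BC| = (0.5061,-0.8625); ey = (0.8625,0.5061)
P = B + 2.96·ex + -2.84·ey = (1.6467,-5.4903)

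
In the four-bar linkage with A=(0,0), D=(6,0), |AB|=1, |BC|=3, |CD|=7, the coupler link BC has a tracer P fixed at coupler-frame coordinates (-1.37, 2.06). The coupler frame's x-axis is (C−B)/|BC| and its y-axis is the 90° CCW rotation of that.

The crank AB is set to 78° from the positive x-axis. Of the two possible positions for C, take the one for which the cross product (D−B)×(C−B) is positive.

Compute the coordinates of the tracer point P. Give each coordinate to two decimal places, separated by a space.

-1.87 -0.37

A=(0,0), D=(6.00,0)
B = A + 1.00·(cos78°, sin78°) = (0.2079, 0.9781)
|BD| = 5.8741
circle(B,3.00) ∩ circle(D,7.00): a=-0.4677, h=2.9633
  candidates: C₊=(0.2402,3.9780) cross=17.407; C₋=(-0.7467,-1.8659) cross=-17.407
  mode + wants cross > 0 → take C=(0.2402,3.9780) (cross=17.407)
ex = (C−B)/|BC| = (0.0108,0.9999); ey = (-0.9999,0.0108)
P = B + -1.37·ex + 2.06·ey = (-1.8667,-0.3696)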